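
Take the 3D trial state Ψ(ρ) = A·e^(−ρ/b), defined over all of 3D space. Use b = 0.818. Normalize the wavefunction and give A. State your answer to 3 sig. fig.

Normalization requires ∫|Ψ|² 4πρ² dρ = 1, integrated from 0 to ∞.
(Spherical symmetry: dV = 4πρ² dρ.)
∫|Ψ|² 4πρ² dρ = A²·(π·b^3).
So A² = (π·b^3)^(−1).
Plugging in b = 0.818 yields A = 0.7626.

A ≈ 0.763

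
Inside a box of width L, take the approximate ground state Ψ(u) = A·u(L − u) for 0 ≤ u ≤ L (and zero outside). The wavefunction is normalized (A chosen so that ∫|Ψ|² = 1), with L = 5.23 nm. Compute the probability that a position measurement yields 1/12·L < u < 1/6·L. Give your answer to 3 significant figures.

P ≈ 0.0304

P = ∫_{1/12·L}^{1/6·L} |Ψ(u)|² du.
The normalization integral ∫|Ψ|²du over the whole domain equals L^5/30·A², and A² cancels in the ratio.
In terms of t = u/L (A² and the length scale cancel between numerator and denominator), P = [∫_{1/12}^{1/6} t^2·(1 - t)^2 dt] / [∫_{0}^{1} t^2·(1 - t)^2 dt].
With ∫ t^2·(1 - t)^2 dt = t^3·(6·t^2 - 15·t + 10)/30 + C, the region integral is ≈ 0.0010135 and the full one is 1/30.
Evaluating gives P = 0.03041.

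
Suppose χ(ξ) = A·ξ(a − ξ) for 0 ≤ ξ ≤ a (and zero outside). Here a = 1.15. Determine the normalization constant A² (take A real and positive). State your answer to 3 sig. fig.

Normalization requires ∫|χ|² dξ = 1, integrated from 0 to a.
Expanding the polynomial and integrating term by term, with χ = A·ξ(a − ξ), the integral evaluates to A²·[a^5/30].
With a = 1.15: A² = 14.92 and A = 3.862.

A^2 ≈ 14.9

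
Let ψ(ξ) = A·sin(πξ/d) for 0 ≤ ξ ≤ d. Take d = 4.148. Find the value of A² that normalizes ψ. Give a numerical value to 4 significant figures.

Normalization requires ∫|ψ|² dξ = 1, integrated from 0 to d.
With ∫₀^d sin²(nπξ/d) dξ = d/2, ∫|ψ|² dξ = A²·(d/2).
Plugging in d = 4.148 yields A = 0.69438.

A^2 ≈ 0.4822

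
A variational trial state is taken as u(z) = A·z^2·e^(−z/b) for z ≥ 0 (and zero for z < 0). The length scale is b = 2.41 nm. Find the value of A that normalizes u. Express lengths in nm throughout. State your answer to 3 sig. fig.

A ≈ 0.128 nm^(-5/2)

Normalization requires ∫|u|² dz = 1, integrated from 0 to ∞.
With ∫₀^∞ z^4 e^(−αz) dz = 4!/α^5, the integral (without the A² prefactor) comes out to 3·b^5/4.
Hence A² = 1/[3·b^5/4].
Plugging in b = 2.41 yields A = 0.1281.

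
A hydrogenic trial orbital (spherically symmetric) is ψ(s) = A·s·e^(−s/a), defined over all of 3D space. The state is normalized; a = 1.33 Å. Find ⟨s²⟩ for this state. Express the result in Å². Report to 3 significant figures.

The expectation value is the |ψ|²-weighted average of s^2: ∫ s^2|ψ|² 4πs² ds.
Since the A² factors cancel between numerator and denominator, ⟨s²⟩ = 15·a^2/2.
Putting a = 1.33 gives 13.27.

⟨s^2⟩ ≈ 13.3 Å^2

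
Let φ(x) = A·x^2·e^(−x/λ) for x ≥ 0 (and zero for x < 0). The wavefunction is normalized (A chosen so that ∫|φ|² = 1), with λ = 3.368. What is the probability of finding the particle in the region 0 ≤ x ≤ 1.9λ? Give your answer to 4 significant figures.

P ≈ 0.3322

|φ|² is the probability density, so P = ∫_{0}^{1.9λ} |φ|² dx.
Since A² = 1/(3·λ^5/4), this is the region integral divided by the full normalization integral.
In terms of u = x/λ (A² and the length scale cancel between numerator and denominator), P = [∫_{0}^{1.9} u^4·e^(-2·u) du] / [∫_{0}^{∞} u^4·e^(-2·u) du].
An antiderivative of u^4·e^(-2·u) is -(u^4/2 + u^3 + 3·u^2/2 + 3·u/2 + 3/4)·e^(-2·u); evaluating from 0 to 1.9 gives ≈ 0.249117, while the full integral is 3/4.
The result is P = 0.33216.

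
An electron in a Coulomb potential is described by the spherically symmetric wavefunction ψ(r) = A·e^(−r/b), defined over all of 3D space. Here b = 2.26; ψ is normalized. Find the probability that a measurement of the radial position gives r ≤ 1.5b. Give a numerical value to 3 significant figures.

P ≈ 0.577

With dV = 4πr²dr, the probability is ∫|ψ|² dV over r ≤ 1.5b.
A² is fixed by ∫₀^∞ 4πr²|ψ|² dr = 1, i.e. A² = (π·b^3)^(−1).
Substituting u = r/b, A², 4π and the length scale all cancel in the ratio: P = ∫_{0}^{1.5} u^2·e^(-2·u) du / ∫_{0}^{∞} u^2·e^(-2·u) du.
With ∫ u^2·e^(-2·u) du = -(2·u^2 + 2·u + 1)·e^(-2·u)/4 + C, the region integral is 1/4 - 17·e^(-3)/8 and the full one is 1/4.
This evaluates to P = 0.5768.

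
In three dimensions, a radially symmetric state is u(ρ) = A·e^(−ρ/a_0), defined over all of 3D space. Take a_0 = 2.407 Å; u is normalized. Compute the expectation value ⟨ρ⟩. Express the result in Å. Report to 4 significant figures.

⟨ρ⟩ ≈ 3.611 Å

By definition ⟨ρ⟩ = ∫ ρ |u(ρ)|² 4πρ² dρ.
Recall ∫₀^∞ ρ^m e^(−ρ/β) dρ = m!·β^(m+1), since the A² factors cancel between numerator and denominator, ⟨ρ⟩ = 3·a_0/2.
With a_0 = 2.407, ⟨ρ⟩ = 3.6105.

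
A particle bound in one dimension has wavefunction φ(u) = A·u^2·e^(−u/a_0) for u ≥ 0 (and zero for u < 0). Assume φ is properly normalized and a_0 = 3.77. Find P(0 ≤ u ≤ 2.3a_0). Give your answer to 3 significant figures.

The probability is P = ∫ |φ|² du over [0, 2.3a_0].
With A² fixed by ∫|φ|² = 1, i.e. A² = (3·a_0^5/4)^(−1), substitute and integrate.
In terms of t = u/a_0 (A² and the length scale cancel between numerator and denominator), P = [∫_{0}^{2.3} t^4·e^(-2·t) dt] / [∫_{0}^{∞} t^4·e^(-2·t) dt].
Using ∫ t^4·e^(-2·t) dt = -(t^4/2 + t^3 + 3·t^2/2 + 3·t/2 + 3/4)·e^(-2·t), the numerator is ≈ 0.36507 and the denominator is 3/4.
Evaluating gives P = 0.4868.

P ≈ 0.487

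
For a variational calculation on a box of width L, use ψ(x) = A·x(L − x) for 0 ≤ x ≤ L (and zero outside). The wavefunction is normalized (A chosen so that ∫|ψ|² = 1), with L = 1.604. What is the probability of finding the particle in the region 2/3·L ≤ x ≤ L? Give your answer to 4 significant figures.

P ≈ 0.2099

|ψ|² is the probability density, so P = ∫_{2/3·L}^{L} |ψ|² dx.
Since A² = 1/(L^5/30), this is the region integral divided by the full normalization integral.
Let u = x/L; then A² and the length scale cancel, so P = ∫_{2/3}^{1} u^2·(1 - u)^2 du ÷ ∫_{0}^{1} u^2·(1 - u)^2 du.
With ∫ u^2·(1 - u)^2 du = u^3·(6·u^2 - 15·u + 10)/30 + C, the region integral is 17/2430 and the full one is 1/30.
This works out to P = 17/81.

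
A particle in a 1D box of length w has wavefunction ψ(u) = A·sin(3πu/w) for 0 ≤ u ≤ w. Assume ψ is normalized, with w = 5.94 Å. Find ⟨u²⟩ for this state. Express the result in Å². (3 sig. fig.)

The expectation value is the |ψ|²-weighted average of u^2: ∫ u^2|ψ|² du.
With ∫₀^w sin²(nπu/w) du = w/2, evaluating both integrals, ⟨u²⟩ = -w^2/(18·π^2) + w^2/3.
With w = 5.94, ⟨u^2⟩ = 11.56.

⟨u^2⟩ ≈ 11.6 Å^2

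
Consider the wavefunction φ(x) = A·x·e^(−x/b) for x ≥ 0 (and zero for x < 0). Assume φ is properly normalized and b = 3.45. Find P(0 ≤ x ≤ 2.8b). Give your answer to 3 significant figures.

P = ∫_{0}^{2.8b} |φ(x)|² dx.
With A² fixed by ∫|φ|² = 1, i.e. A² = (b^3/4)^(−1), substitute and integrate.
Substituting u = x/b, A² and the length scale cancel in the ratio: P = ∫_{0}^{2.8} u^2·e^(-2·u) du / ∫_{0}^{∞} u^2·e^(-2·u) du.
Using ∫ u^2·e^(-2·u) du = -(2·u^2 + 2·u + 1)·e^(-2·u)/4, the numerator is 1/4 - 557·e^(-28/5)/100 and the denominator is 1/4.
This works out to P = 0.9176.

P ≈ 0.918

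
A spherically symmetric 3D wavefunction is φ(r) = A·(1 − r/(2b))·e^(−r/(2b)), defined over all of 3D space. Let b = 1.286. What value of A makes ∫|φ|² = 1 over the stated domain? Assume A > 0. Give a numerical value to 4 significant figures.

A ≈ 0.1368

The normalization condition is ∫|φ|² 4πr² dr = 1 from 0 to ∞.
The angular integral contributes 4π, leaving ∫₀^∞ r²|φ|² dr.
Using ∫₀^∞ rⁿ e^(−αr) dr = n!/αⁿ⁺¹, with φ = A·(1 − r/(2b))·e^(−r/(2b)), the integral evaluates to A²·[8·π·b^3].
So A² = (8·π·b^3)^(−1).
Substituting b = 1.286 gives A² = 0.018708, so A = 0.13678.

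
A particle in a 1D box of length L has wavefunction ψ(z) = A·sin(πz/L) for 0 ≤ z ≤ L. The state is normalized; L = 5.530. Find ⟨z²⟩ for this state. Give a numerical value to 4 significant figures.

⟨z^2⟩ ≈ 8.644

By definition ⟨z²⟩ = ∫ z^2 |ψ(z)|² dz.
Evaluating both integrals, ⟨z²⟩ = -L^2/(2·π^2) + L^2/3.
With L = 5.530, ⟨z^2⟩ = 8.6444.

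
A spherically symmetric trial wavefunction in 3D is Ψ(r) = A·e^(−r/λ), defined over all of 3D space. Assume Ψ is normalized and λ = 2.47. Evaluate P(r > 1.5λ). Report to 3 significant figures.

P ≈ 0.423

With dV = 4πr²dr, the probability is ∫|Ψ|² dV over r > 1.5λ.
A² is fixed by ∫₀^∞ 4πr²|Ψ|² dr = 1, i.e. A² = (π·λ^3)^(−1).
In terms of u = r/λ (A², 4π and the length scale all cancel between numerator and denominator), P = [∫_{1.5}^{∞} u^2·e^(-2·u) du] / [∫_{0}^{∞} u^2·e^(-2·u) du].
Using ∫ u^2·e^(-2·u) du = -(2·u^2 + 2·u + 1)·e^(-2·u)/4, the numerator is 17·e^(-3)/8 and the denominator is 1/4.
Taking the ratio yields P = 0.4232.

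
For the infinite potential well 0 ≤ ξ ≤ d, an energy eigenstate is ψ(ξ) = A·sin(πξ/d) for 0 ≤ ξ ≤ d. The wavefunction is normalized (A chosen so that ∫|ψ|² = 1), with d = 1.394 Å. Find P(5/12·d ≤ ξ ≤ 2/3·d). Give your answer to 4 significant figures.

|ψ|² is the probability density, so P = ∫_{5/12·d}^{2/3·d} |ψ|² dξ.
Since A² = 1/(d/2), this is the region integral divided by the full normalization integral.
In terms of u = ξ/d (A² and the length scale cancel between numerator and denominator), P = [∫_{5/12}^{2/3} sin(π·u)^2 du] / [∫_{0}^{1} sin(π·u)^2 du].
Using ∫ sin(π·u)^2 du = u/2 - sin(2·π·u)/(4·π), the numerator is 1/(8·π) + √(3)/(8·π) + 1/8 and the denominator is 1/2.
This works out to P = (1 + √(3) + π)/(4·π).

P ≈ 0.4674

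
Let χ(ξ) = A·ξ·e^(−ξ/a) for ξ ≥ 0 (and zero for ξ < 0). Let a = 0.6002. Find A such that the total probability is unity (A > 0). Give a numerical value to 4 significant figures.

A ≈ 4.301

We need A² ∫|f|² dξ = 1, taking the integral from 0 to ∞.
Using ∫₀^∞ ξⁿ e^(−αξ) dξ = n!/αⁿ⁺¹, ∫|χ|² dξ = A²·(a^3/4).
So A² = (a^3/4)^(−1).
With a = 0.6002: A² = 18.500 and A = 4.3012.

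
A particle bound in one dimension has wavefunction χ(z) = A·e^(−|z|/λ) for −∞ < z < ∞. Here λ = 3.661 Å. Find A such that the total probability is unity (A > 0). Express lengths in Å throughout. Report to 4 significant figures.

A ≈ 0.5226 Å^(-1/2)

The normalization condition is ∫|χ|² dz = 1 from −∞ to ∞.
The integral (without the A² prefactor) comes out to λ.
So A² = (λ)^(−1).
With λ = 3.661: A² = 0.27315 and A = 0.52264.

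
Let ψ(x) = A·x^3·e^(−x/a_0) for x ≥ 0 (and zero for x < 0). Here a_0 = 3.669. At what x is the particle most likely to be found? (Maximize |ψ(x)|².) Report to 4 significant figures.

x ≈ 11.01

Differentiate |ψ(x)|² with respect to x and set to zero.
Solving yields x = 3·a_0.
With a_0 = 3.669, the most probable position is 11.007.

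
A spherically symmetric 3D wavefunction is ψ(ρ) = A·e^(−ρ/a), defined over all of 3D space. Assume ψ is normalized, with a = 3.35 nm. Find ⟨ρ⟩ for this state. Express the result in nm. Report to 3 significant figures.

⟨ρ⟩ = ∫ ρ |ψ|² 4πρ² dρ over the full domain.
Recall ∫₀^∞ ρ^m e^(−ρ/β) dρ = m!·β^(m+1), since the A² factors cancel between numerator and denominator, ⟨ρ⟩ = 3·a/2.
With a = 3.35, ⟨ρ⟩ = 5.025.

⟨ρ⟩ ≈ 5.03 nm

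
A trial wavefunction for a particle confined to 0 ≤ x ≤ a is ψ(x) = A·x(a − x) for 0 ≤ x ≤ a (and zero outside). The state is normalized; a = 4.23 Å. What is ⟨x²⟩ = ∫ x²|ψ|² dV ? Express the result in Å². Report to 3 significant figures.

⟨x^2⟩ ≈ 5.11 Å^2

The expectation value is the |ψ|²-weighted average of x^2: ∫ x^2|ψ|² dx.
Expanding the polynomial and integrating term by term, evaluating both integrals, ⟨x²⟩ = 2·a^2/7.
Putting a = 4.23 gives 5.112.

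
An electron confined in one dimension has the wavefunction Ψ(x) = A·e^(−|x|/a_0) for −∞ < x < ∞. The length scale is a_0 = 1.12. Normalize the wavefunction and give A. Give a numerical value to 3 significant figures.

Normalization requires ∫|Ψ|² dx = 1, integrated from −∞ to ∞.
With ∫₀^∞ x^0 e^(−αx) dx = 0!/α^1, the integral (without the A² prefactor) comes out to a_0.
Plugging in a_0 = 1.12 yields A = 0.9449.

A ≈ 0.945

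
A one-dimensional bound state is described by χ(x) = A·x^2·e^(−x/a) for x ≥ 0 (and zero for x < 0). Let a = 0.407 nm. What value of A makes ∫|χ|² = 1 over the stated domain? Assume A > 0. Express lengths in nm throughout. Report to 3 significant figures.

Normalization requires ∫|χ|² dx = 1, integrated from 0 to ∞.
With χ = A·x^2·e^(−x/a), the integral evaluates to A²·[3·a^5/4].
So A² = (3·a^5/4)^(−1).
With a = 0.407: A² = 119.4 and A = 10.93.

A ≈ 10.9 nm^(-5/2)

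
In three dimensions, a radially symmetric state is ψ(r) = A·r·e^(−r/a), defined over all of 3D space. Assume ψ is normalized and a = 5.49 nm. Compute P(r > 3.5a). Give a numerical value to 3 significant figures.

P ≈ 0.173

P = ∫ |ψ|² 4πr² dr over r > 3.5a.
The full normalization integral is A²·[3·π·a^5] = 1, fixing A².
Let u = r/a; then A², 4π and the length scale all cancel, so P = ∫_{3.5}^{∞} u^4·e^(-2·u) du ÷ ∫_{0}^{∞} u^4·e^(-2·u) du.
With ∫ u^4·e^(-2·u) du = -(u^4/2 + u^3 + 3·u^2/2 + 3·u/2 + 3/4)·e^(-2·u) + C, the region integral is 4553·e^(-7)/32 and the full one is 3/4.
This evaluates to P = 0.1730.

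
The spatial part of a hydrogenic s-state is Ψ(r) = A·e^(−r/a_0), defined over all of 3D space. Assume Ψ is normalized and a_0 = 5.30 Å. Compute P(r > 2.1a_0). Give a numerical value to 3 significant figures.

P = ∫ |Ψ|² 4πr² dr over r > 2.1a_0.
The full normalization integral is A²·[π·a_0^3] = 1, fixing A².
In terms of u = r/a_0 (A², 4π and the length scale all cancel between numerator and denominator), P = [∫_{2.1}^{∞} u^2·e^(-2·u) du] / [∫_{0}^{∞} u^2·e^(-2·u) du].
An antiderivative of u^2·e^(-2·u) is -(2·u^2 + 2·u + 1)·e^(-2·u)/4; evaluating from 2.1 to ∞ gives 701·e^(-21/5)/200, while the full integral is 1/4.
Taking the ratio yields P = 0.2102.

P ≈ 0.210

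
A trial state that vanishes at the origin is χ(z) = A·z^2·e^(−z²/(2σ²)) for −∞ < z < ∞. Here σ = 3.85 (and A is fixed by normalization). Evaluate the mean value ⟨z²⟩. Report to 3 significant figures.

⟨z^2⟩ ≈ 37.1

By definition ⟨z²⟩ = ∫ z^2 |χ(z)|² dz.
With ∫_{−∞}^{∞} z^(2m) e^(−αz²) dz = (2m−1)!!·√π / (2^m α^(m+1/2)), since the A² factors cancel between numerator and denominator, ⟨z²⟩ = 5·σ^2/2.
Putting σ = 3.85 gives 37.06.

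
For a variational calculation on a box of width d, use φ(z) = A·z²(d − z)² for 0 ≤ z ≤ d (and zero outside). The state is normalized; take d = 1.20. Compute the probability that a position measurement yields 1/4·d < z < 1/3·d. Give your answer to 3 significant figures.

|φ|² is the probability density, so P = ∫_{1/4·d}^{1/3·d} |φ|² dz.
Since A² = 1/(d^9/630), this is the region integral divided by the full normalization integral.
In terms of u = z/d (A² and the length scale cancel between numerator and denominator), P = [∫_{1/4}^{1/3} u^4·(1 - u)^4 du] / [∫_{0}^{1} u^4·(1 - u)^4 du].
With ∫ u^4·(1 - u)^4 du = u^5·(70·u^4 - 315·u^3 + 540·u^2 - 420·u + 126)/630 + C, the region integral is ≈ 0.00015225 and the full one is 1/630.
The result is P = 0.09592.

P ≈ 0.0959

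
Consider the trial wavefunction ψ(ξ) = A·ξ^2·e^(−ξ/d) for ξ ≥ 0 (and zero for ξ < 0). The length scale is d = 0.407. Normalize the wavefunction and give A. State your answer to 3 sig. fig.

The normalization condition is ∫|ψ|² dξ = 1 from 0 to ∞.
The integral (without the A² prefactor) comes out to 3·d^5/4.
With d = 0.407: A² = 119.4 and A = 10.93.

A ≈ 10.9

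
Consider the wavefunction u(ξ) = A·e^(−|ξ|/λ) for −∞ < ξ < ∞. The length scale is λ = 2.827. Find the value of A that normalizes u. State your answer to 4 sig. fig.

We need A² ∫|f|² dξ = 1, taking the integral from −∞ to ∞.
With u = A·e^(−|ξ|/λ), the integral evaluates to A²·[λ].
So A² = (λ)^(−1).
Plugging in λ = 2.827 yields A = 0.59475.

A ≈ 0.5948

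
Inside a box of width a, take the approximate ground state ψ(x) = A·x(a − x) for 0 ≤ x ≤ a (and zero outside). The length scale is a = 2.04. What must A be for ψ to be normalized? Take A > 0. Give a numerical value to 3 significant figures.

A ≈ 0.921

Require ∫ |ψ|² dx = 1 over the whole domain.
Expanding the polynomial and integrating term by term, the integral (without the A² prefactor) comes out to a^5/30.
Setting this equal to 1 gives A² = 1/(a^5/30).
With a = 2.04: A² = 0.8491 and A = 0.9215.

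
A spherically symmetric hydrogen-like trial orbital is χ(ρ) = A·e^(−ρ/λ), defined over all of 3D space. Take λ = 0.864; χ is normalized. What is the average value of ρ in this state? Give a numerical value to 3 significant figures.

The expectation value is the |χ|²-weighted average of ρ: ∫ ρ|χ|² 4πρ² dρ.
Recall ∫₀^∞ ρ^m e^(−ρ/β) dρ = m!·β^(m+1), the ratio of the moment integral to the normalization integral gives ⟨ρ⟩ = 3·λ/2.
With λ = 0.864, ⟨ρ⟩ = 1.296.

⟨ρ⟩ ≈ 1.30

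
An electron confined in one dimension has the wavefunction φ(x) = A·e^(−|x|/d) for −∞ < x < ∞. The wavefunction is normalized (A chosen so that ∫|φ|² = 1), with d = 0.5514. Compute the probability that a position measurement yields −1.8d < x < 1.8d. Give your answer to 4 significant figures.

P = ∫_{−1.8d}^{1.8d} |φ(x)|² dx.
Since A² = 1/(d), this is the region integral divided by the full normalization integral.
By symmetry take twice the x ≥ 0 contribution in numerator and denominator; the 2's cancel. In terms of u = x/d (A² and the length scale cancel between numerator and denominator), P = [∫_{0}^{1.8} e^(-2·u) du] / [∫_{0}^{∞} e^(-2·u) du].
With ∫ e^(-2·u) du = -e^(-2·u)/2 + C, the region integral is 1/2 - e^(-18/5)/2 and the full one is 1/2.
The result is P = 0.97268.

P ≈ 0.9727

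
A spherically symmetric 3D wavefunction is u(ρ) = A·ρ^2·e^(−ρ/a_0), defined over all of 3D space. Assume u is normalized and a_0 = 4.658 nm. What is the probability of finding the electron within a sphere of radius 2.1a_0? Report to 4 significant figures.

P ≈ 0.1325

P = ∫ |u|² 4πρ² dρ over ρ ≤ 2.1a_0.
A² is fixed by ∫₀^∞ 4πρ²|u|² dρ = 1, i.e. A² = (45·π·a_0^7/2)^(−1).
Let t = ρ/a_0; then A², 4π and the length scale all cancel, so P = ∫_{0}^{2.1} t^6·e^(-2·t) dt ÷ ∫_{0}^{∞} t^6·e^(-2·t) dt.
Using ∫ t^6·e^(-2·t) dt = -(4·t^6 + 12·t^5 + 30·t^4 + 60·t^3 + 90·t^2 + 90·t + 45)·e^(-2·t)/8, the numerator is ≈ 0.745515 and the denominator is 45/8.
The region integral divided by the full integral gives P = 0.13254.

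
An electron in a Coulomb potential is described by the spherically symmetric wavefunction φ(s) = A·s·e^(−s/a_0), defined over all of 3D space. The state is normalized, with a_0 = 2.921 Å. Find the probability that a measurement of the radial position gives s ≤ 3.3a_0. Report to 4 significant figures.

With dV = 4πs²ds, the probability is ∫|φ|² dV over s ≤ 3.3a_0.
Normalization gives A² = 1/(3·π·a_0^5).
Substituting u = s/a_0, A², 4π and the length scale all cancel in the ratio: P = ∫_{0}^{3.3} u^4·e^(-2·u) du / ∫_{0}^{∞} u^4·e^(-2·u) du.
Using ∫ u^4·e^(-2·u) du = -(u^4/2 + u^3 + 3·u^2/2 + 3·u/2 + 3/4)·e^(-2·u), the numerator is ≈ 0.590472 and the denominator is 3/4.
Taking the ratio yields P = 0.78730.

P ≈ 0.7873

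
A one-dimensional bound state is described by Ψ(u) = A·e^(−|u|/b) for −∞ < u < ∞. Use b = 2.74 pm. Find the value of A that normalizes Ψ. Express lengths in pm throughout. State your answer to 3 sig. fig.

A ≈ 0.604 pm^(-1/2)

The normalization condition is ∫|Ψ|² du = 1 from −∞ to ∞.
∫|Ψ|² du = A²·(b).
With b = 2.74: A² = 0.3650 and A = 0.6041.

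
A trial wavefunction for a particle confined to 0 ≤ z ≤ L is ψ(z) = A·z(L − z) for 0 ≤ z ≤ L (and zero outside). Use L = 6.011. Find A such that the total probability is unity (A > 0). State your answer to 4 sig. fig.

Normalization requires ∫|ψ|² dz = 1, integrated from 0 to L.
∫|ψ|² dz = A²·(L^5/30).
So A² = (L^5/30)^(−1).
With L = 6.011: A² = 0.0038229 and A = 0.061829.

A ≈ 0.06183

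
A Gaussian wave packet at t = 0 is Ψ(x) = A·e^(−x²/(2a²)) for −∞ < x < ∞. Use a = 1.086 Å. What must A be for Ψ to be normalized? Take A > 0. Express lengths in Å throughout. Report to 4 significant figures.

A ≈ 0.7208 Å^(-1/2)

The normalization condition is ∫|Ψ|² dx = 1 from −∞ to ∞.
Differentiating ∫e^(−αx²) dx = √(π/α) under α to get the higher moments, the integral (without the A² prefactor) comes out to √(π)·a.
With a = 1.086: A² = 0.51951 and A = 0.72077.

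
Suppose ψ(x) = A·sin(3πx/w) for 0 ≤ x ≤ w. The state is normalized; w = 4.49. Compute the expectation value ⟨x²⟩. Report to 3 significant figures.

By definition ⟨x²⟩ = ∫ x^2 |ψ(x)|² dx.
Since the A² factors cancel between numerator and denominator, ⟨x²⟩ = -w^2/(18·π^2) + w^2/3.
Putting w = 4.49 gives 6.607.

⟨x^2⟩ ≈ 6.61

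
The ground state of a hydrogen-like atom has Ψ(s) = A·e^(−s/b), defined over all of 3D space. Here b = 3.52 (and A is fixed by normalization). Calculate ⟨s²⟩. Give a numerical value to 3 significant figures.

⟨s^2⟩ ≈ 37.2

The expectation value is the |Ψ|²-weighted average of s^2: ∫ s^2|Ψ|² 4πs² ds.
The ratio of the moment integral to the normalization integral gives ⟨s²⟩ = 3·b^2.
Putting b = 3.52 gives 37.17.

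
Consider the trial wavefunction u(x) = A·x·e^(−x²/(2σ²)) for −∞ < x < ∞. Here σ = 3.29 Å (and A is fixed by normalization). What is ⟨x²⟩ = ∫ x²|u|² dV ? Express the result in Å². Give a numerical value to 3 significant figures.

⟨x²⟩ = ∫ x^2 |u|² dx over the full domain.
Using the Gaussian integral ∫_{−∞}^{∞} e^(−αx²) dx = √(π/α), since the A² factors cancel between numerator and denominator, ⟨x²⟩ = 3·σ^2/2.
Putting σ = 3.29 gives 16.24.

⟨x^2⟩ ≈ 16.2 Å^2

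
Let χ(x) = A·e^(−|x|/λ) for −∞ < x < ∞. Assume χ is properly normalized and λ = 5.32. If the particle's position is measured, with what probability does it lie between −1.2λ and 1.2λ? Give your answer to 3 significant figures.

The probability is P = ∫ |χ|² dx over [−1.2λ, 1.2λ].
Since A² = 1/(λ), this is the region integral divided by the full normalization integral.
Both integrals are even about x = 0, so only the x ≥ 0 halves are needed (the factors of 2 cancel). Substituting u = x/λ, A² and the length scale cancel in the ratio: P = ∫_{0}^{1.2} e^(-2·u) du / ∫_{0}^{∞} e^(-2·u) du.
With ∫ e^(-2·u) du = -e^(-2·u)/2 + C, the region integral is 1/2 - e^(-12/5)/2 and the full one is 1/2.
Evaluating gives P = 0.9093.

P ≈ 0.909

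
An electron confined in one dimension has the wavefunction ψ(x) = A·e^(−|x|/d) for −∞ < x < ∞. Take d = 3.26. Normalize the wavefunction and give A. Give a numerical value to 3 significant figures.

We need A² ∫|f|² dx = 1, taking the integral from −∞ to ∞.
Using ∫₀^∞ xⁿ e^(−αx) dx = n!/αⁿ⁺¹, ∫|ψ|² dx = A²·(d).
Substituting d = 3.26 gives A² = 0.3067, so A = 0.5538.

A ≈ 0.554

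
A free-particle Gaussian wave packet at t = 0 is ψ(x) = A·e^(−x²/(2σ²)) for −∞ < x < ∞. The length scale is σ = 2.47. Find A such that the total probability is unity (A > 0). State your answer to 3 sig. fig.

The normalization condition is ∫|ψ|² dx = 1 from −∞ to ∞.
Carrying out the integral gives A² · √(π)·σ.
Hence A² = 1/[√(π)·σ].
Plugging in σ = 2.47 yields A = 0.4779.

A ≈ 0.478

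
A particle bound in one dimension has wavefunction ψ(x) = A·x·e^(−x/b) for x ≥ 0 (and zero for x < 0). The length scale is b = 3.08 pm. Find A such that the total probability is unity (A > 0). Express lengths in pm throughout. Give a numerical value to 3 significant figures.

A ≈ 0.370 pm^(-3/2)

The normalization condition is ∫|ψ|² dx = 1 from 0 to ∞.
Using ∫₀^∞ xⁿ e^(−αx) dx = n!/αⁿ⁺¹, ∫|ψ|² dx = A²·(b^3/4).
Setting this equal to 1 gives A² = 1/(b^3/4).
Plugging in b = 3.08 yields A = 0.3700.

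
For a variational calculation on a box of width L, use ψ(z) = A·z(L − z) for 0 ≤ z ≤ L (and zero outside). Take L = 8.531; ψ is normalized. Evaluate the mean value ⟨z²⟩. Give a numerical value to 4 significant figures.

⟨z^2⟩ ≈ 20.79

The expectation value is the |ψ|²-weighted average of z^2: ∫ z^2|ψ|² dz.
Expanding the polynomial and integrating term by term, evaluating both integrals, ⟨z²⟩ = 2·L^2/7.
Putting L = 8.531 gives 20.794.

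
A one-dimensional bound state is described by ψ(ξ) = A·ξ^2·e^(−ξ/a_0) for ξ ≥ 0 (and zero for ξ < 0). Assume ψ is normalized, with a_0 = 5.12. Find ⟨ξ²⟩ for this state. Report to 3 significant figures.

By definition ⟨ξ²⟩ = ∫ ξ^2 |ψ(ξ)|² dξ.
The ratio of the moment integral to the normalization integral gives ⟨ξ²⟩ = 15·a_0^2/2.
Putting a_0 = 5.12 gives 196.6.

⟨ξ^2⟩ ≈ 197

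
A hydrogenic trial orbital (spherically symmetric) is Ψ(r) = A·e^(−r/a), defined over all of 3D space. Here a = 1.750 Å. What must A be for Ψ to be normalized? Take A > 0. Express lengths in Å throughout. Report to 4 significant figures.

Require ∫ |Ψ|² 4πr² dr = 1 over the whole domain.
∫|Ψ|² 4πr² dr = A²·(π·a^3).
So A² = (π·a^3)^(−1).
Plugging in a = 1.750 yields A = 0.24371.

A ≈ 0.2437 Å^(-3/2)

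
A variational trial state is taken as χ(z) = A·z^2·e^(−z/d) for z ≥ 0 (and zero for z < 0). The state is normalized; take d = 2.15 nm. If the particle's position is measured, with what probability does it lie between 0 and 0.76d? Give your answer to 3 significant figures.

P ≈ 0.0195

P = ∫_{0}^{0.76d} |χ(z)|² dz.
The normalization integral ∫|χ|²dz over the whole domain equals 3·d^5/4·A², and A² cancels in the ratio.
Substituting u = z/d, A² and the length scale cancel in the ratio: P = ∫_{0}^{0.76} u^4·e^(-2·u) du / ∫_{0}^{∞} u^4·e^(-2·u) du.
Using ∫ u^4·e^(-2·u) du = -(u^4/2 + u^3 + 3·u^2/2 + 3·u/2 + 3/4)·e^(-2·u), the numerator is ≈ 0.014650 and the denominator is 3/4.
This works out to P = 0.01953.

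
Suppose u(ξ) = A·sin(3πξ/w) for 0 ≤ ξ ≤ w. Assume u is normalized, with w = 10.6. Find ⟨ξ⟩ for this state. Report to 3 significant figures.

⟨ξ⟩ ≈ 5.30

By definition ⟨ξ⟩ = ∫ ξ |u(ξ)|² dξ.
Using sin²θ = (1 − cos 2θ)/2, the ratio of the moment integral to the normalization integral gives ⟨ξ⟩ = w/2.
Putting w = 10.6 gives 5.300.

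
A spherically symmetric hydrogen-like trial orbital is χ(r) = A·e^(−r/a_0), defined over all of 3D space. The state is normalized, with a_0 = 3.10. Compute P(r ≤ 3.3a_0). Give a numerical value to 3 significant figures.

With dV = 4πr²dr, the probability is ∫|χ|² dV over r ≤ 3.3a_0.
A² is fixed by ∫₀^∞ 4πr²|χ|² dr = 1, i.e. A² = (π·a_0^3)^(−1).
In terms of u = r/a_0 (A², 4π and the length scale all cancel between numerator and denominator), P = [∫_{0}^{3.3} u^2·e^(-2·u) du] / [∫_{0}^{∞} u^2·e^(-2·u) du].
An antiderivative of u^2·e^(-2·u) is -(2·u^2 + 2·u + 1)·e^(-2·u)/4; evaluating from 0 to 3.3 gives 1/4 - 1469·e^(-33/5)/200, while the full integral is 1/4.
Taking the ratio yields P = 0.9600.

P ≈ 0.960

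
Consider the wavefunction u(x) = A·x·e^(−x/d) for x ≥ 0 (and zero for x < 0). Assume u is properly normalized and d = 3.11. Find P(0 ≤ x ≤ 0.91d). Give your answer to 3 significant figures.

P ≈ 0.275

|u|² is the probability density, so P = ∫_{0}^{0.91d} |u|² dx.
The normalization integral ∫|u|²dx over the whole domain equals d^3/4·A², and A² cancels in the ratio.
Substituting t = x/d, A² and the length scale cancel in the ratio: P = ∫_{0}^{0.91} t^2·e^(-2·t) dt / ∫_{0}^{∞} t^2·e^(-2·t) dt.
An antiderivative of t^2·e^(-2·t) is -(2·t^2 + 2·t + 1)·e^(-2·t)/4; evaluating from 0 to 0.91 gives ≈ 0.068685, while the full integral is 1/4.
Evaluating gives P = 0.2747.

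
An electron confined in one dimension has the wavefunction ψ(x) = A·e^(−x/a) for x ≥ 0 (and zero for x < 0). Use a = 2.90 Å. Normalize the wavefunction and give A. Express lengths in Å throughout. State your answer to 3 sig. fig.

A ≈ 0.830 Å^(-1/2)

Normalization requires ∫|ψ|² dx = 1, integrated from 0 to ∞.
Using ∫₀^∞ xⁿ e^(−αx) dx = n!/αⁿ⁺¹, the integral (without the A² prefactor) comes out to a/2.
Hence A² = 1/[a/2].
Plugging in a = 2.90 yields A = 0.8305.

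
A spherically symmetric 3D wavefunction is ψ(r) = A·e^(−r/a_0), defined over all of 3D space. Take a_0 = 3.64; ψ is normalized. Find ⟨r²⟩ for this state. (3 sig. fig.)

By definition ⟨r²⟩ = ∫ r^2 |ψ(r)|² 4πr² dr.
The ratio of the moment integral to the normalization integral gives ⟨r²⟩ = 3·a_0^2.
Putting a_0 = 3.64 gives 39.75.

⟨r^2⟩ ≈ 39.7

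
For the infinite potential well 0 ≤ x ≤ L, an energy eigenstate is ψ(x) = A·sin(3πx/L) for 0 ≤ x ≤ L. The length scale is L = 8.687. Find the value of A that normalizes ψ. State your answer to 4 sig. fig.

Require ∫ |ψ|² dx = 1 over the whole domain.
With ∫₀^L sin²(nπx/L) dx = L/2, carrying out the integral gives A² · L/2.
Hence A² = 1/[L/2].
Plugging in L = 8.687 yields A = 0.47982.

A ≈ 0.4798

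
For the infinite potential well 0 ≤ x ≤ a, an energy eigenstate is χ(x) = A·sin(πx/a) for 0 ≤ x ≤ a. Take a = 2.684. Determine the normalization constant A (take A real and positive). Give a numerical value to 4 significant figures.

A ≈ 0.8632

The normalization condition is ∫|χ|² dx = 1 from 0 to a.
∫|χ|² dx = A²·(a/2).
So A² = (a/2)^(−1).
Plugging in a = 2.684 yields A = 0.86322.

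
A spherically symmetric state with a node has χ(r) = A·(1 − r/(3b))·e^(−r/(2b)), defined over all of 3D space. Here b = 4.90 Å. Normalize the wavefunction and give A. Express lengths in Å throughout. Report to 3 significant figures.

Require ∫ |χ|² 4πr² dr = 1 over the whole domain.
(Spherical symmetry: dV = 4πr² dr.)
Recall ∫₀^∞ r^m e^(−r/β) dr = m!·β^(m+1), with χ = A·(1 − r/(3b))·e^(−r/(2b)), the integral evaluates to A²·[8·π·b^3/3].
Hence A² = 1/[8·π·b^3/3].
Substituting b = 4.90 gives A² = 0.001015, so A = 0.03185.

A ≈ 0.0319 Å^(-3/2)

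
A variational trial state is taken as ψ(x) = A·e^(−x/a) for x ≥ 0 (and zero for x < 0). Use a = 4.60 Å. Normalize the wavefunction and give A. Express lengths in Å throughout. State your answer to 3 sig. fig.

A ≈ 0.659 Å^(-1/2)

We need A² ∫|f|² dx = 1, taking the integral from 0 to ∞.
The integral (without the A² prefactor) comes out to a/2.
Hence A² = 1/[a/2].
Substituting a = 4.60 gives A² = 0.4348, so A = 0.6594.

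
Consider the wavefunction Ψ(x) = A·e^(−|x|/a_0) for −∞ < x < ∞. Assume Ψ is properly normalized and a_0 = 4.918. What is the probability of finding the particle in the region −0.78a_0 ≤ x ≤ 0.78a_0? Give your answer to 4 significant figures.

P ≈ 0.7899

P = ∫_{−0.78a_0}^{0.78a_0} |Ψ(x)|² dx.
The normalization integral ∫|Ψ|²dx over the whole domain equals a_0·A², and A² cancels in the ratio.
By symmetry take twice the x ≥ 0 contribution in numerator and denominator; the 2's cancel. Substituting u = x/a_0, A² and the length scale cancel in the ratio: P = ∫_{0}^{0.78} e^(-2·u) du / ∫_{0}^{∞} e^(-2·u) du.
Using ∫ e^(-2·u) du = -e^(-2·u)/2, the numerator is 1/2 - e^(-39/25)/2 and the denominator is 1/2.
Evaluating gives P = 0.78986.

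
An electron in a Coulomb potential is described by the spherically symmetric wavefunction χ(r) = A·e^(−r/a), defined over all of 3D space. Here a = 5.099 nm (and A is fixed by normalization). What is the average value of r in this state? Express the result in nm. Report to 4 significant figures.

The expectation value is the |χ|²-weighted average of r: ∫ r|χ|² 4πr² dr.
Using ∫₀^∞ rⁿ e^(−αr) dr = n!/αⁿ⁺¹, evaluating both integrals, ⟨r⟩ = 3·a/2.
Putting a = 5.099 gives 7.6485.

⟨r⟩ ≈ 7.649 nm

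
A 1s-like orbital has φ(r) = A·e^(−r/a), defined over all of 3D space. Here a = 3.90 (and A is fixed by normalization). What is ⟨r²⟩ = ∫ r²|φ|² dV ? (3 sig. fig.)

⟨r²⟩ = ∫ r^2 |φ|² 4πr² dr over the full domain.
Since the A² factors cancel between numerator and denominator, ⟨r²⟩ = 3·a^2.
Putting a = 3.90 gives 45.63.

⟨r^2⟩ ≈ 45.6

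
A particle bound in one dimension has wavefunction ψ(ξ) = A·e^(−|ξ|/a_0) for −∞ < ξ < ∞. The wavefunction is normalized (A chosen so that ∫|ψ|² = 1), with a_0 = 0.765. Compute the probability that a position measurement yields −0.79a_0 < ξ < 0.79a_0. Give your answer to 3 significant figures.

P ≈ 0.794

|ψ|² is the probability density, so P = ∫_{−0.79a_0}^{0.79a_0} |ψ|² dξ.
With A² fixed by ∫|ψ|² = 1, i.e. A² = (a_0)^(−1), substitute and integrate.
Both integrals are even about ξ = 0, so only the ξ ≥ 0 halves are needed (the factors of 2 cancel). In terms of u = ξ/a_0 (A² and the length scale cancel between numerator and denominator), P = [∫_{0}^{0.79} e^(-2·u) du] / [∫_{0}^{∞} e^(-2·u) du].
An antiderivative of e^(-2·u) is -e^(-2·u)/2; evaluating from 0 to 0.79 gives 1/2 - e^(-79/50)/2, while the full integral is 1/2.
The result is P = 0.7940.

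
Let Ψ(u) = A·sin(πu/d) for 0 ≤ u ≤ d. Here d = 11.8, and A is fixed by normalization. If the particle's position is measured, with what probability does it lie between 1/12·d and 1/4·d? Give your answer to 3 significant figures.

The probability is P = ∫ |Ψ|² du over [1/12·d, 1/4·d].
With A² fixed by ∫|Ψ|² = 1, i.e. A² = (d/2)^(−1), substitute and integrate.
Let t = u/d; then A² and the length scale cancel, so P = ∫_{1/12}^{1/4} sin(π·t)^2 dt ÷ ∫_{0}^{1} sin(π·t)^2 dt.
With ∫ sin(π·t)^2 dt = t/2 - sin(2·π·t)/(4·π) + C, the region integral is 1/12 - 1/(8·π) and the full one is 1/2.
The result is P = (-3 + 2·π)/(12·π).

P ≈ 0.0871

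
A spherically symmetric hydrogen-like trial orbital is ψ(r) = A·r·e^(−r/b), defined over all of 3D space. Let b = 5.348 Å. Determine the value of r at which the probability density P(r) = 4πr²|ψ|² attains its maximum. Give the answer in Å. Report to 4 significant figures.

The maximum of P(r) = 4πr²|ψ|² occurs where its derivative vanishes.
This gives r = 2·b.
With b = 5.348, the most probable radial distance is 10.696 Å.

r ≈ 10.70 Å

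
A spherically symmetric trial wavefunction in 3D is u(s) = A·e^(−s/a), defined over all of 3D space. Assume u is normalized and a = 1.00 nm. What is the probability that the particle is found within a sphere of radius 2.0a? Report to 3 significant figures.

P ≈ 0.762

P = ∫ |u|² 4πs² ds over s ≤ 2.0a.
The full normalization integral is A²·[π·a^3] = 1, fixing A².
Substituting t = s/a, A², 4π and the length scale all cancel in the ratio: P = ∫_{0}^{2.0} t^2·e^(-2·t) dt / ∫_{0}^{∞} t^2·e^(-2·t) dt.
An antiderivative of t^2·e^(-2·t) is -(2·t^2 + 2·t + 1)·e^(-2·t)/4; evaluating from 0 to 2.0 gives 1/4 - 13·e^(-4)/4, while the full integral is 1/4.
The region integral divided by the full integral gives P = 0.7619.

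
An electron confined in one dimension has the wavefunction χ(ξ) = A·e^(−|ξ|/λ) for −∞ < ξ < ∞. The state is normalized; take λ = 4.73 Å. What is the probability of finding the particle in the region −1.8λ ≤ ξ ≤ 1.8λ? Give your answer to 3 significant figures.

|χ|² is the probability density, so P = ∫_{−1.8λ}^{1.8λ} |χ|² dξ.
The normalization integral ∫|χ|²dξ over the whole domain equals λ·A², and A² cancels in the ratio.
By symmetry take twice the ξ ≥ 0 contribution in numerator and denominator; the 2's cancel. In terms of u = ξ/λ (A² and the length scale cancel between numerator and denominator), P = [∫_{0}^{1.8} e^(-2·u) du] / [∫_{0}^{∞} e^(-2·u) du].
Using ∫ e^(-2·u) du = -e^(-2·u)/2, the numerator is 1/2 - e^(-18/5)/2 and the denominator is 1/2.
This works out to P = 0.9727.

P ≈ 0.973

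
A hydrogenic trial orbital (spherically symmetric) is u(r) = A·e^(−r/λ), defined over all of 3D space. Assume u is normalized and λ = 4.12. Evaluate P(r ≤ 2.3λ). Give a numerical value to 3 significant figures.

P ≈ 0.837

With dV = 4πr²dr, the probability is ∫|u|² dV over r ≤ 2.3λ.
The full normalization integral is A²·[π·λ^3] = 1, fixing A².
Substituting t = r/λ, A², 4π and the length scale all cancel in the ratio: P = ∫_{0}^{2.3} t^2·e^(-2·t) dt / ∫_{0}^{∞} t^2·e^(-2·t) dt.
An antiderivative of t^2·e^(-2·t) is -(2·t^2 + 2·t + 1)·e^(-2·t)/4; evaluating from 0 to 2.3 gives 1/4 - 809·e^(-23/5)/200, while the full integral is 1/4.
Taking the ratio yields P = 0.8374.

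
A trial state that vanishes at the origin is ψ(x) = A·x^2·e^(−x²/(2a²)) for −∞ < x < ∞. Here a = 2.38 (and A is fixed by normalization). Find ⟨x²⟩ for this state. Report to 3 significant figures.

⟨x^2⟩ ≈ 14.2

⟨x²⟩ = ∫ x^2 |ψ|² dx over the full domain.
Since the A² factors cancel between numerator and denominator, ⟨x²⟩ = 5·a^2/2.
With a = 2.38, ⟨x^2⟩ = 14.16.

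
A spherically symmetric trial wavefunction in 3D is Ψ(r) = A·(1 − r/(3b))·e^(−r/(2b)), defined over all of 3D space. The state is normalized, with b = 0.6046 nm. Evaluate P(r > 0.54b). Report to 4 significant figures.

P ≈ 0.9601

Integrate the radial probability density 4πr²|Ψ|² over r > 0.54b.
Normalization gives A² = 1/(8·π·b^3/3).
Let u = r/b; then A², 4π and the length scale all cancel, so P = ∫_{0.54}^{∞} u^2·(1 - u/3)^2·e^(-u) du ÷ ∫_{0}^{∞} u^2·(1 - u/3)^2·e^(-u) du.
An antiderivative of u^2·(1 - u/3)^2·e^(-u) is (-u^4 + 2·u^3 - 3·u^2 - 6·u - 6)·e^(-u)/9; evaluating from 0.54 to ∞ gives ≈ 0.640046, while the full integral is 2/3.
Taking the ratio yields P = 0.96007.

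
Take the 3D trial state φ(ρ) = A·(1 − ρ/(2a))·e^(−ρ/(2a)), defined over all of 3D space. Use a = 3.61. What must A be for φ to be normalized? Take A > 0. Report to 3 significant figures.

Normalization requires ∫|φ|² 4πρ² dρ = 1, integrated from 0 to ∞.
The angular integral contributes 4π, leaving ∫₀^∞ ρ²|φ|² dρ.
With ∫₀^∞ ρ^4 e^(−αρ) dρ = 4!/α^5, carrying out the integral gives A² · 8·π·a^3.
So A² = (8·π·a^3)^(−1).
Plugging in a = 3.61 yields A = 0.02908.

A ≈ 0.0291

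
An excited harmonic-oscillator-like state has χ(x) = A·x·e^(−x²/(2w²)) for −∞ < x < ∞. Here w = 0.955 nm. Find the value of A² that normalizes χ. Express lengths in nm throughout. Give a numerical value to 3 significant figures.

A^2 ≈ 1.30 nm^(-3)

Normalization requires ∫|χ|² dx = 1, integrated from −∞ to ∞.
Differentiating ∫e^(−αx²) dx = √(π/α) under α to get the higher moments, ∫|χ|² dx = A²·(√(π)·w^3/2).
Hence A² = 1/[√(π)·w^3/2].
Substituting w = 0.955 gives A² = 1.296, so A = 1.138.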